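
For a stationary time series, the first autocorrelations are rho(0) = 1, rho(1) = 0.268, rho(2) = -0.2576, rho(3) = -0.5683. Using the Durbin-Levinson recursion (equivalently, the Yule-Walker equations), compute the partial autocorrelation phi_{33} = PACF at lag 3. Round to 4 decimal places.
\phi_{33} = -0.4680

The PACF at lag k is phi_{kk}, the last component of the solution
to the Yule-Walker system G_k phi = r_k where
  (G_k)_{ij} = rho(|i - j|), (r_k)_i = rho(i), i,j = 1..k.
Equivalently, Durbin-Levinson gives phi_{kk} iteratively:
  phi_{11} = rho(1)
  phi_{kk} = [rho(k) - sum_{j=1..k-1} phi_{k-1,j} rho(k-j)]
            / [1 - sum_{j=1..k-1} phi_{k-1,j} rho(j)],
  phi_{k,j} = phi_{k-1,j} - phi_{kk} phi_{k-1,k-j},  j = 1..k-1.
Step k = 1:
  phi_11 = rho(1) = 0.268.
Step k = 2:
  phi_22 = [rho(2) - phi_11 rho(1)] / [1 - phi_11 rho(1)] = [-0.2576 - (0.268)(0.268)] / [1 - (0.268)(0.268)]
         = -0.329424 / 0.928176 = -0.354915.
  Update: phi_21 = phi_11 - phi_22 phi_11 = 0.268 - (-0.354915)(0.268) = 0.363117.
Step k = 3:
  phi_33 = [rho(3) - phi_21 rho(2) - phi_22 rho(1)] / [1 - phi_21 rho(1) - phi_22 rho(2)]
    numerator   = -0.5683 - (0.363117)(-0.2576) - (-0.354915)(0.268) = -0.37964363
    denominator = 1 - (0.363117)(0.268) - (-0.354915)(-0.2576) = 0.81125833
  phi_33 = -0.37964363 / 0.81125833 = -0.468.
Therefore phi_{33} = -0.4680.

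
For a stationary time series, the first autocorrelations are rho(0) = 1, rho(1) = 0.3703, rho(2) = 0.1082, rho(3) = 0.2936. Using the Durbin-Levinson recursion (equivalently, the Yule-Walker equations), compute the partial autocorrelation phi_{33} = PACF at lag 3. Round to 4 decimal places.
\phi_{33} = 0.3070

The PACF at lag k is phi_{kk}, the last component of the solution
to the Yule-Walker system G_k phi = r_k where
  (G_k)_{ij} = rho(|i - j|), (r_k)_i = rho(i), i,j = 1..k.
Equivalently, Durbin-Levinson gives phi_{kk} iteratively:
  phi_{11} = rho(1)
  phi_{kk} = [rho(k) - sum_{j=1..k-1} phi_{k-1,j} rho(k-j)]
            / [1 - sum_{j=1..k-1} phi_{k-1,j} rho(j)],
  phi_{k,j} = phi_{k-1,j} - phi_{kk} phi_{k-1,k-j},  j = 1..k-1.
Step k = 1:
  phi_11 = rho(1) = 0.3703.
Step k = 2:
  phi_22 = [rho(2) - phi_11 rho(1)] / [1 - phi_11 rho(1)] = [0.1082 - (0.3703)(0.3703)] / [1 - (0.3703)(0.3703)]
         = -0.02892209 / 0.86287791 = -0.033518.
  Update: phi_21 = phi_11 - phi_22 phi_11 = 0.3703 - (-0.033518)(0.3703) = 0.382712.
Step k = 3:
  phi_33 = [rho(3) - phi_21 rho(2) - phi_22 rho(1)] / [1 - phi_21 rho(1) - phi_22 rho(2)]
    numerator   = 0.2936 - (0.382712)(0.1082) - (-0.033518)(0.3703) = 0.26460236
    denominator = 1 - (0.382712)(0.3703) - (-0.033518)(0.1082) = 0.86190849
  phi_33 = 0.26460236 / 0.86190849 = 0.307.
Therefore phi_{33} = 0.3070.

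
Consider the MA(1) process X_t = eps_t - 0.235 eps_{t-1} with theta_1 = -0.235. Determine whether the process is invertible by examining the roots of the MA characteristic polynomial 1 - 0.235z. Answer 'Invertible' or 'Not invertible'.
\text{Invertible}

The MA(q) characteristic polynomial is P(z) = 1 - 0.235z.
Invertibility requires all roots to lie outside the unit circle, i.e. |z| > 1 for every root.
This is linear in z: 1 + (-0.235) z = 0  =>  z = -1/(-0.235) = 4.255319,  |z| = 4.255319.
Moduli of all roots: 4.2553.
All moduli strictly greater than 1? Yes.
Verdict: Invertible.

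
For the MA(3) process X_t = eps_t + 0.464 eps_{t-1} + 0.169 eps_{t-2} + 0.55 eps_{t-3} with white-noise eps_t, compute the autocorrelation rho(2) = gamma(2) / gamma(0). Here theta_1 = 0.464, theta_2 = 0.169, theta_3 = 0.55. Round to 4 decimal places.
\rho(2) = 0.2743

For an MA(q) process with theta_0 = 1, the autocovariance is
  gamma(k) = sigma^2 * sum_{i=0..q-k} theta_i * theta_{i+k},
and rho(k) = gamma(k) / gamma(0). Sigma^2 cancels.
  numerator   = (1)*(0.169) + (0.464)*(0.55) = 0.4242.
  denominator = (1)^2 + (0.464)^2 + (0.169)^2 + (0.55)^2 = 1.546357.
  rho(2) = 0.4242 / 1.546357 = 0.2743.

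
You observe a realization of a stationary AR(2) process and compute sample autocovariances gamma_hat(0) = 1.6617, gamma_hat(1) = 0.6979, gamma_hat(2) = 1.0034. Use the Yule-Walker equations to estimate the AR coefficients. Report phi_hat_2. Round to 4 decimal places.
\hat\phi_{2} = 0.5190

The Yule-Walker equations for an AR(p) process read, in matrix form,
  Gamma_p phi = r_p,   with   (Gamma_p)_{ij} = gamma(|i - j|),
                       (r_p)_i = gamma(i),   i,j = 1..p.
Substitute the sample gammas (Toeplitz matrix and right-hand side of size 2):
  Gamma_p = [[1.6617, 0.6979], [0.6979, 1.6617]]
  r_p     = [0.6979, 1.0034]
Written out:
  1.6617 phi_1 + 0.6979 phi_2 = 0.6979
  0.6979 phi_1 + 1.6617 phi_2 = 1.0034
Solve by Cramer's rule:
  det = gamma(0)^2 - gamma(1)^2 = (1.6617)^2 - (0.6979)^2 = 2.76124689 - 0.48706441 = 2.27418248
  phi_hat_1 = [gamma(1) gamma(0) - gamma(1) gamma(2)] / det = [(0.6979)(1.6617) - (0.6979)(1.0034)] / 2.27418248 = 0.45942757 / 2.27418248 = 0.202
  phi_hat_2 = [gamma(0) gamma(2) - gamma(1)^2] / det = [(1.6617)(1.0034) - (0.6979)^2] / 2.27418248 = 1.18028537 / 2.27418248 = 0.519
So phi_hat = [0.2020, 0.5190].
Therefore phi_hat_2 = 0.5190.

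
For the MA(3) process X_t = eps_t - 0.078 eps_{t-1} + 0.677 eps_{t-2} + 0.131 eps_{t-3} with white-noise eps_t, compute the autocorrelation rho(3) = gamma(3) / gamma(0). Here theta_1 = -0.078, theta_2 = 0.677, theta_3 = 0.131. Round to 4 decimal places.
\rho(3) = 0.0884

For an MA(q) process with theta_0 = 1, the autocovariance is
  gamma(k) = sigma^2 * sum_{i=0..q-k} theta_i * theta_{i+k},
and rho(k) = gamma(k) / gamma(0). Sigma^2 cancels.
  numerator   = (1)*(0.131) = 0.131.
  denominator = (1)^2 + (-0.078)^2 + (0.677)^2 + (0.131)^2 = 1.481574.
  rho(3) = 0.131 / 1.481574 = 0.0884.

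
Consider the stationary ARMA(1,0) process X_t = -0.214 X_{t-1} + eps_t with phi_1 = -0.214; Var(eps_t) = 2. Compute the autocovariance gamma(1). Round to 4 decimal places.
\gamma(1) = -0.4485

Multiply the model equation by X_{t-k} and take expectations. With theta_0 = psi_0 = 1 and psi_j the MA(infinity) weights, this gives
  gamma(k) - sum_i phi_i gamma(k-i) = c_k,
  c_k = sigma^2 * sum_{j=k..q} theta_j psi_{j-k}   (c_k = 0 for k > q),
using gamma(-m) = gamma(m).
Pure AR (q = 0): c_0 = sigma^2 = 2, c_k = 0 for k >= 1.
Equations for k = 0 and k = 1 (AR order 1):
  gamma(0) = phi_1 gamma(1) + c_0
  gamma(1) = phi_1 gamma(0) + c_1
Substituting the second into the first: gamma(0) (1 - phi_1^2) = c_0 + phi_1 c_1, so
  gamma(0) = c_0 / (1 - phi_1^2) = 2 / (1 - (-0.214)^2) = 2 / 0.954204 = 2.095988.
  gamma(1) = phi_1 gamma(0) = (-0.214)(2.095988) = -0.448541.
Therefore gamma(1) = -0.4485 (to 4 decimal places).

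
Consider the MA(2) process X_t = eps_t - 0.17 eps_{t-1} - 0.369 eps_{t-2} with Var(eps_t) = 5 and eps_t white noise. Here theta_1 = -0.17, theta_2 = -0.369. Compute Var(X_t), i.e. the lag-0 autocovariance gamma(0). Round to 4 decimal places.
\gamma(0) = 5.8253

For an MA(q) process X_t = eps_t + sum_i theta_i eps_{t-i} with
Var(eps_t) = sigma^2, the variance is
  gamma(0) = sigma^2 * (1 + sum_i theta_i^2).
  sum_i theta_i^2 = (-0.17)^2 + (-0.369)^2 = 0.0289 + 0.136161 = 0.165061.
  gamma(0) = 5 * (1 + 0.165061) = 5 * 1.165061 = 5.825305, which rounds to 5.8253.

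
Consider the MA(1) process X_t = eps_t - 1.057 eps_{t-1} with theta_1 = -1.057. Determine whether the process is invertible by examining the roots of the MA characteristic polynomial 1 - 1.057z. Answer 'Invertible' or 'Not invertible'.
\text{Not invertible}

The MA(q) characteristic polynomial is P(z) = 1 - 1.057z.
Invertibility requires all roots to lie outside the unit circle, i.e. |z| > 1 for every root.
This is linear in z: 1 + (-1.057) z = 0  =>  z = -1/(-1.057) = 0.946074,  |z| = 0.946074.
Moduli of all roots: 0.9461.
All moduli strictly greater than 1? No.
Verdict: Not invertible.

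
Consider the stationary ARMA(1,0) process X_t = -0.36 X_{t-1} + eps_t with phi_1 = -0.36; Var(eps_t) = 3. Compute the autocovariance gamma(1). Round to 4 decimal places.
\gamma(1) = -1.2408

Multiply the model equation by X_{t-k} and take expectations. With theta_0 = psi_0 = 1 and psi_j the MA(infinity) weights, this gives
  gamma(k) - sum_i phi_i gamma(k-i) = c_k,
  c_k = sigma^2 * sum_{j=k..q} theta_j psi_{j-k}   (c_k = 0 for k > q),
using gamma(-m) = gamma(m).
Pure AR (q = 0): c_0 = sigma^2 = 3, c_k = 0 for k >= 1.
Equations for k = 0 and k = 1 (AR order 1):
  gamma(0) = phi_1 gamma(1) + c_0
  gamma(1) = phi_1 gamma(0) + c_1
Substituting the second into the first: gamma(0) (1 - phi_1^2) = c_0 + phi_1 c_1, so
  gamma(0) = c_0 / (1 - phi_1^2) = 3 / (1 - (-0.36)^2) = 3 / 0.8704 = 3.446691.
  gamma(1) = phi_1 gamma(0) = (-0.36)(3.446691) = -1.240809.
Therefore gamma(1) = -1.2408 (to 4 decimal places).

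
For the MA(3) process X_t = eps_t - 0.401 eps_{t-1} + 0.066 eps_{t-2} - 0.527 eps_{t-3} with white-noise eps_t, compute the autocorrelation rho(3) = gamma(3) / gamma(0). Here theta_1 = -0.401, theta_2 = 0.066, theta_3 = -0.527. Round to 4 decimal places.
\rho(3) = -0.3652

For an MA(q) process with theta_0 = 1, the autocovariance is
  gamma(k) = sigma^2 * sum_{i=0..q-k} theta_i * theta_{i+k},
and rho(k) = gamma(k) / gamma(0). Sigma^2 cancels.
  numerator   = (1)*(-0.527) = -0.527.
  denominator = (1)^2 + (-0.401)^2 + (0.066)^2 + (-0.527)^2 = 1.442886.
  rho(3) = -0.527 / 1.442886 = -0.3652.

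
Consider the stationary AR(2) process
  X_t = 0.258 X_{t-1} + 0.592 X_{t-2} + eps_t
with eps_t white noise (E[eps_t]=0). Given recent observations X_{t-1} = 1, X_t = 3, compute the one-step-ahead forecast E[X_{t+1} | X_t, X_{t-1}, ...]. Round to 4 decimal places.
E[X_{t+1} \mid \mathcal F_t] = 1.3660

For an AR(p) model X_t = c + sum_i phi_i X_{t-i} + eps_t, the
one-step-ahead conditional mean is
  E[X_{t+1} | X_t, ...] = c + sum_i phi_i X_{t+1-i}.
Substitute known values:
  E[X_{t+1} | ...] = (0.258) * (3) + (0.592) * (1)
                   = 1.3660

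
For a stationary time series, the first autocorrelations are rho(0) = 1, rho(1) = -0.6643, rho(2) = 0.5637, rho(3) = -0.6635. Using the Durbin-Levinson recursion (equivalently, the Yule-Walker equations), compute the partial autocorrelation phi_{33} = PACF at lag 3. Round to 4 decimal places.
\phi_{33} = -0.4240

The PACF at lag k is phi_{kk}, the last component of the solution
to the Yule-Walker system G_k phi = r_k where
  (G_k)_{ij} = rho(|i - j|), (r_k)_i = rho(i), i,j = 1..k.
Equivalently, Durbin-Levinson gives phi_{kk} iteratively:
  phi_{11} = rho(1)
  phi_{kk} = [rho(k) - sum_{j=1..k-1} phi_{k-1,j} rho(k-j)]
            / [1 - sum_{j=1..k-1} phi_{k-1,j} rho(j)],
  phi_{k,j} = phi_{k-1,j} - phi_{kk} phi_{k-1,k-j},  j = 1..k-1.
Step k = 1:
  phi_11 = rho(1) = -0.6643.
Step k = 2:
  phi_22 = [rho(2) - phi_11 rho(1)] / [1 - phi_11 rho(1)] = [0.5637 - (-0.6643)(-0.6643)] / [1 - (-0.6643)(-0.6643)]
         = 0.12240551 / 0.55870551 = 0.219088.
  Update: phi_21 = phi_11 - phi_22 phi_11 = -0.6643 - (0.219088)(-0.6643) = -0.51876.
Step k = 3:
  phi_33 = [rho(3) - phi_21 rho(2) - phi_22 rho(1)] / [1 - phi_21 rho(1) - phi_22 rho(2)]
    numerator   = -0.6635 - (-0.51876)(0.5637) - (0.219088)(-0.6643) = -0.225535
    denominator = 1 - (-0.51876)(-0.6643) - (0.219088)(0.5637) = 0.53188797
  phi_33 = -0.225535 / 0.53188797 = -0.424.
Therefore phi_{33} = -0.4240.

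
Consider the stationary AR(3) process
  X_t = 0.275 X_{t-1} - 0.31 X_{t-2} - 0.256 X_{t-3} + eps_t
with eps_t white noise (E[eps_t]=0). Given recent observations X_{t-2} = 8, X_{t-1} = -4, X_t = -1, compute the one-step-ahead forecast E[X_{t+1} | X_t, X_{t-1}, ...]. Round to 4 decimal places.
E[X_{t+1} \mid \mathcal F_t] = -1.0830

For an AR(p) model X_t = c + sum_i phi_i X_{t-i} + eps_t, the
one-step-ahead conditional mean is
  E[X_{t+1} | X_t, ...] = c + sum_i phi_i X_{t+1-i}.
Substitute known values:
  E[X_{t+1} | ...] = (0.275) * (-1) + (-0.31) * (-4) + (-0.256) * (8)
                   = -1.0830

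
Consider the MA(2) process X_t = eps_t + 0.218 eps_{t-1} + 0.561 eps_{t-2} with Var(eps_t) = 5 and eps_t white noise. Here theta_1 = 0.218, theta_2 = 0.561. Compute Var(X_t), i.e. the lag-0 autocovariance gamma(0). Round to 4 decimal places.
\gamma(0) = 6.8112

For an MA(q) process X_t = eps_t + sum_i theta_i eps_{t-i} with
Var(eps_t) = sigma^2, the variance is
  gamma(0) = sigma^2 * (1 + sum_i theta_i^2).
  sum_i theta_i^2 = (0.218)^2 + (0.561)^2 = 0.047524 + 0.314721 = 0.362245.
  gamma(0) = 5 * (1 + 0.362245) = 5 * 1.362245 = 6.811225, which rounds to 6.8112.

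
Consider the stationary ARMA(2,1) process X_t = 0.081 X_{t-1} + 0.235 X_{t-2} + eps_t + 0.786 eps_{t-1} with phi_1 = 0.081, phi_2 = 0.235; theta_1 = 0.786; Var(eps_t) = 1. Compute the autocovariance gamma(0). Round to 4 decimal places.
\gamma(0) = 1.9100

Multiply the model equation by X_{t-k} and take expectations. With theta_0 = psi_0 = 1 and psi_j the MA(infinity) weights, this gives
  gamma(k) - sum_i phi_i gamma(k-i) = c_k,
  c_k = sigma^2 * sum_{j=k..q} theta_j psi_{j-k}   (c_k = 0 for k > q),
using gamma(-m) = gamma(m).
psi-weights needed (psi_j = theta_j + sum_i phi_i psi_{j-i}):
  psi_1 = theta_1 + phi_1 = 0.786 + (0.081) = 0.867
Right-hand sides:
  c_0 = sigma^2 (1 + theta_1 psi_1) = 1 * (1 + (0.786)(0.867)) = 1 * 1.681462 = 1.681462
  c_1 = sigma^2 theta_1 = 1 * (0.786) = 0.786
  c_2 = 0
Equations for k = 0, 1, 2 (AR order 2, c_2 = 0):
  (E0) gamma(0) = phi_1 gamma(1) + phi_2 gamma(2) + c_0
  (E1) gamma(1) = phi_1 gamma(0) + phi_2 gamma(1) + c_1
  (E2) gamma(2) = phi_1 gamma(1) + phi_2 gamma(0)
From (E1): gamma(1) = A gamma(0) + B with
  A = phi_1 / (1 - phi_2) = 0.081 / 0.765 = 0.105882,   B = c_1 / (1 - phi_2) = 0.786 / 0.765 = 1.027451.
Insert (E2) into (E0): gamma(0) (1 - phi_2^2) = phi_1 (1 + phi_2) gamma(1) + c_0.
  phi_1 (1 + phi_2) = (0.081)(1.235) = 0.100035,   1 - phi_2^2 = 0.944775.
Replace gamma(1) by A gamma(0) + B and collect gamma(0):
  gamma(0) [0.944775 - (0.100035)(0.105882)] = (0.100035)(1.027451) + 1.681462
  gamma(0) * 0.934183 = 1.784243
  gamma(0) = 1.784243 / 0.934183 = 1.90995.
Therefore gamma(0) = 1.9100 (to 4 decimal places).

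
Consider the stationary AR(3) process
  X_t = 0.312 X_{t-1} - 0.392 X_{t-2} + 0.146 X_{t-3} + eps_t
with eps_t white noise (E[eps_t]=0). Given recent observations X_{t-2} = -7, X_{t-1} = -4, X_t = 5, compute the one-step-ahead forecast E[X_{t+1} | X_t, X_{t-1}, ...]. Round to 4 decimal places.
E[X_{t+1} \mid \mathcal F_t] = 2.1060

For an AR(p) model X_t = c + sum_i phi_i X_{t-i} + eps_t, the
one-step-ahead conditional mean is
  E[X_{t+1} | X_t, ...] = c + sum_i phi_i X_{t+1-i}.
Substitute known values:
  E[X_{t+1} | ...] = (0.312) * (5) + (-0.392) * (-4) + (0.146) * (-7)
                   = 2.1060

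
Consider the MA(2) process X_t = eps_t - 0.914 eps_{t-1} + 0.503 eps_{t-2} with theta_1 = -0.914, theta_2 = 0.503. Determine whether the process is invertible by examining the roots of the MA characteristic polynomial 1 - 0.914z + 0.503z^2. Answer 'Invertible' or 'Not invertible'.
\text{Invertible}

The MA(q) characteristic polynomial is P(z) = 1 - 0.914z + 0.503z^2.
Invertibility requires all roots to lie outside the unit circle, i.e. |z| > 1 for every root.
Set 1 + (-0.914) z + (0.503) z^2 = 0, i.e. a z^2 + b z + c = 0 with a = 0.503, b = -0.914, c = 1.
Discriminant D = b^2 - 4ac = (-0.914)^2 - 4*(0.503)*1 = 0.835396 - (2.012) = -1.176604.
D < 0, so the roots are the complex-conjugate pair z = (-b +/- i sqrt(-D)) / (2a) = 0.9085 +/- 1.0782i.
For a conjugate pair |z|^2 = z * conj(z) = (product of roots) = c/a = 1/(0.503) = 1.988072, so |z| = sqrt(1.988072) = 1.41 for both roots.
Moduli of all roots: 1.4100, 1.4100.
All moduli strictly greater than 1? Yes.
Verdict: Invertible.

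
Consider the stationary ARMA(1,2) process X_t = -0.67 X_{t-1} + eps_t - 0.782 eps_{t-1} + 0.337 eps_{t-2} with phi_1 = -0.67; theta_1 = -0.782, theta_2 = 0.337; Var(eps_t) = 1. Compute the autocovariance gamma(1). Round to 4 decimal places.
\gamma(1) = -5.4397

Multiply the model equation by X_{t-k} and take expectations. With theta_0 = psi_0 = 1 and psi_j the MA(infinity) weights, this gives
  gamma(k) - sum_i phi_i gamma(k-i) = c_k,
  c_k = sigma^2 * sum_{j=k..q} theta_j psi_{j-k}   (c_k = 0 for k > q),
using gamma(-m) = gamma(m).
psi-weights needed (psi_j = theta_j + sum_i phi_i psi_{j-i}):
  psi_1 = theta_1 + phi_1 = -0.782 + (-0.67) = -1.452
  psi_2 = theta_2 + phi_1 psi_1 = 0.337 + (-0.67)(-1.452) = 1.30984
Right-hand sides:
  c_0 = sigma^2 (1 + theta_1 psi_1 + theta_2 psi_2) = 1 * (1 + (-0.782)(-1.452) + (0.337)(1.30984)) = 1 * 2.57688 = 2.57688
  c_1 = sigma^2 (theta_1 + theta_2 psi_1) = 1 * (-0.782 + (0.337)(-1.452)) = -1.271324
  c_2 = sigma^2 theta_2 = 1 * (0.337) = 0.337
Equations for k = 0 and k = 1 (AR order 1):
  gamma(0) = phi_1 gamma(1) + c_0
  gamma(1) = phi_1 gamma(0) + c_1
Substituting the second into the first: gamma(0) (1 - phi_1^2) = c_0 + phi_1 c_1, so
  gamma(0) = (c_0 + phi_1 c_1) / (1 - phi_1^2) = (2.57688 + (-0.67)(-1.271324)) / (1 - (-0.67)^2) = 3.428667 / 0.5511 = 6.221497.
  gamma(1) = phi_1 gamma(0) + c_1 = (-0.67)(6.221497) + (-1.271324) = -5.439727.
Therefore gamma(1) = -5.4397 (to 4 decimal places).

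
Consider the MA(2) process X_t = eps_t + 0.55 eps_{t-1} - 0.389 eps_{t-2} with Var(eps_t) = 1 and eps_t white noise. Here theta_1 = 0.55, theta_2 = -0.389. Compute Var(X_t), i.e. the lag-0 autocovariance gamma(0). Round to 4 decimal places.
\gamma(0) = 1.4538

For an MA(q) process X_t = eps_t + sum_i theta_i eps_{t-i} with
Var(eps_t) = sigma^2, the variance is
  gamma(0) = sigma^2 * (1 + sum_i theta_i^2).
  sum_i theta_i^2 = (0.55)^2 + (-0.389)^2 = 0.3025 + 0.151321 = 0.453821.
  gamma(0) = 1 * (1 + 0.453821) = 1 * 1.453821 = 1.453821, which rounds to 1.4538.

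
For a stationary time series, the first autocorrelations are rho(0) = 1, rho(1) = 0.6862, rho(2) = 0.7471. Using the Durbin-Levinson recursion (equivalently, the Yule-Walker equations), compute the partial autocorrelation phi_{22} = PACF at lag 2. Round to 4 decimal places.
\phi_{22} = 0.5220

The PACF at lag k is phi_{kk}, the last component of the solution
to the Yule-Walker system G_k phi = r_k where
  (G_k)_{ij} = rho(|i - j|), (r_k)_i = rho(i), i,j = 1..k.
Equivalently, Durbin-Levinson gives phi_{kk} iteratively:
  phi_{11} = rho(1)
  phi_{kk} = [rho(k) - sum_{j=1..k-1} phi_{k-1,j} rho(k-j)]
            / [1 - sum_{j=1..k-1} phi_{k-1,j} rho(j)],
  phi_{k,j} = phi_{k-1,j} - phi_{kk} phi_{k-1,k-j},  j = 1..k-1.
Step k = 1:
  phi_11 = rho(1) = 0.6862.
Step k = 2:
  phi_22 = [rho(2) - phi_11 rho(1)] / [1 - phi_11 rho(1)] = [0.7471 - (0.6862)(0.6862)] / [1 - (0.6862)(0.6862)]
         = 0.27622956 / 0.52912956 = 0.522.
Therefore phi_{22} = 0.5220.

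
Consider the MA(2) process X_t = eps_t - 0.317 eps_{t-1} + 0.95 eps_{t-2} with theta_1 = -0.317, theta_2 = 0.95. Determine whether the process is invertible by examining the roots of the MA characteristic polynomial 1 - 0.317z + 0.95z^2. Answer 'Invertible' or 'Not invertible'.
\text{Invertible}

The MA(q) characteristic polynomial is P(z) = 1 - 0.317z + 0.95z^2.
Invertibility requires all roots to lie outside the unit circle, i.e. |z| > 1 for every root.
Set 1 + (-0.317) z + (0.95) z^2 = 0, i.e. a z^2 + b z + c = 0 with a = 0.95, b = -0.317, c = 1.
Discriminant D = b^2 - 4ac = (-0.317)^2 - 4*(0.95)*1 = 0.100489 - (3.8) = -3.699511.
D < 0, so the roots are the complex-conjugate pair z = (-b +/- i sqrt(-D)) / (2a) = 0.1668 +/- 1.0123i.
For a conjugate pair |z|^2 = z * conj(z) = (product of roots) = c/a = 1/(0.95) = 1.052632, so |z| = sqrt(1.052632) = 1.026 for both roots.
Moduli of all roots: 1.0260, 1.0260.
All moduli strictly greater than 1? Yes.
Verdict: Invertible.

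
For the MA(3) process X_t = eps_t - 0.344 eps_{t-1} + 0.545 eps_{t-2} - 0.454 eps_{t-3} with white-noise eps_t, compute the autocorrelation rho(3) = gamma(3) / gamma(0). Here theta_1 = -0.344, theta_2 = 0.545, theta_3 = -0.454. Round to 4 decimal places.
\rho(3) = -0.2800

For an MA(q) process with theta_0 = 1, the autocovariance is
  gamma(k) = sigma^2 * sum_{i=0..q-k} theta_i * theta_{i+k},
and rho(k) = gamma(k) / gamma(0). Sigma^2 cancels.
  numerator   = (1)*(-0.454) = -0.454.
  denominator = (1)^2 + (-0.344)^2 + (0.545)^2 + (-0.454)^2 = 1.621477.
  rho(3) = -0.454 / 1.621477 = -0.2800.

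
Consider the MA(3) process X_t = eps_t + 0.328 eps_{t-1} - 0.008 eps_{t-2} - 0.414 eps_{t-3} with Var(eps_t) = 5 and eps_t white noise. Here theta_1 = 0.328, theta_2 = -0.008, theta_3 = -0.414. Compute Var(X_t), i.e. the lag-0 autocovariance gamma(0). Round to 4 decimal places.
\gamma(0) = 6.3952

For an MA(q) process X_t = eps_t + sum_i theta_i eps_{t-i} with
Var(eps_t) = sigma^2, the variance is
  gamma(0) = sigma^2 * (1 + sum_i theta_i^2).
  sum_i theta_i^2 = (0.328)^2 + (-0.008)^2 + (-0.414)^2 = 0.107584 + 0.000064 + 0.171396 = 0.279044.
  gamma(0) = 5 * (1 + 0.279044) = 5 * 1.279044 = 6.39522, which rounds to 6.3952.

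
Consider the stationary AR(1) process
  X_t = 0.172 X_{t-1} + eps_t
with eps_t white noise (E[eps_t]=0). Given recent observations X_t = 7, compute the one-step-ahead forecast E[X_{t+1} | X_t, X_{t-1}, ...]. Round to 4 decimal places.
E[X_{t+1} \mid \mathcal F_t] = 1.2040

For an AR(p) model X_t = c + sum_i phi_i X_{t-i} + eps_t, the
one-step-ahead conditional mean is
  E[X_{t+1} | X_t, ...] = c + sum_i phi_i X_{t+1-i}.
Substitute known values:
  E[X_{t+1} | ...] = (0.172) * (7)
                   = 1.2040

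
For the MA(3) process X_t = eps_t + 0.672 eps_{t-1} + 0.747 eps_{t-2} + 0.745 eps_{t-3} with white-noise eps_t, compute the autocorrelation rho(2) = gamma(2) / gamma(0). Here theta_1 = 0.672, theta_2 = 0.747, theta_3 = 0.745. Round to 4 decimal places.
\rho(2) = 0.4865

For an MA(q) process with theta_0 = 1, the autocovariance is
  gamma(k) = sigma^2 * sum_{i=0..q-k} theta_i * theta_{i+k},
and rho(k) = gamma(k) / gamma(0). Sigma^2 cancels.
  numerator   = (1)*(0.747) + (0.672)*(0.745) = 1.24764.
  denominator = (1)^2 + (0.672)^2 + (0.747)^2 + (0.745)^2 = 2.564618.
  rho(2) = 1.24764 / 2.564618 = 0.4865.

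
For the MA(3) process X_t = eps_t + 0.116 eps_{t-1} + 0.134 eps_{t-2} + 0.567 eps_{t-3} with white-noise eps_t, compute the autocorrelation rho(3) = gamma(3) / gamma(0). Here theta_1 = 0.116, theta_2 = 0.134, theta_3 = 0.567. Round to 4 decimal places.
\rho(3) = 0.4191

For an MA(q) process with theta_0 = 1, the autocovariance is
  gamma(k) = sigma^2 * sum_{i=0..q-k} theta_i * theta_{i+k},
and rho(k) = gamma(k) / gamma(0). Sigma^2 cancels.
  numerator   = (1)*(0.567) = 0.567.
  denominator = (1)^2 + (0.116)^2 + (0.134)^2 + (0.567)^2 = 1.352901.
  rho(3) = 0.567 / 1.352901 = 0.4191.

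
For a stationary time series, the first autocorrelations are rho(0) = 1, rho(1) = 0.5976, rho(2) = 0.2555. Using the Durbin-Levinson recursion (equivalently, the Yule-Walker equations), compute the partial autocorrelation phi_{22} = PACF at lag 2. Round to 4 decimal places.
\phi_{22} = -0.1581

The PACF at lag k is phi_{kk}, the last component of the solution
to the Yule-Walker system G_k phi = r_k where
  (G_k)_{ij} = rho(|i - j|), (r_k)_i = rho(i), i,j = 1..k.
Equivalently, Durbin-Levinson gives phi_{kk} iteratively:
  phi_{11} = rho(1)
  phi_{kk} = [rho(k) - sum_{j=1..k-1} phi_{k-1,j} rho(k-j)]
            / [1 - sum_{j=1..k-1} phi_{k-1,j} rho(j)],
  phi_{k,j} = phi_{k-1,j} - phi_{kk} phi_{k-1,k-j},  j = 1..k-1.
Step k = 1:
  phi_11 = rho(1) = 0.5976.
Step k = 2:
  phi_22 = [rho(2) - phi_11 rho(1)] / [1 - phi_11 rho(1)] = [0.2555 - (0.5976)(0.5976)] / [1 - (0.5976)(0.5976)]
         = -0.10162576 / 0.64287424 = -0.1581.
Therefore phi_{22} = -0.1581.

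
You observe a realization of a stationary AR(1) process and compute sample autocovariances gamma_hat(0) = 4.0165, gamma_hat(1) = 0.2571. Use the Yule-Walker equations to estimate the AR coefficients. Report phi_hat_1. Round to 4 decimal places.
\hat\phi_{1} = 0.0640

The Yule-Walker equations for an AR(p) process read, in matrix form,
  Gamma_p phi = r_p,   with   (Gamma_p)_{ij} = gamma(|i - j|),
                       (r_p)_i = gamma(i),   i,j = 1..p.
Substitute the sample gammas (Toeplitz matrix and right-hand side of size 1):
  Gamma_p = [[4.0165]]
  r_p     = [0.2571]
With p = 1 this is the single equation gamma(0) phi_1 = gamma(1):
  phi_hat_1 = gamma(1) / gamma(0) = 0.2571 / 4.0165 = 0.0640.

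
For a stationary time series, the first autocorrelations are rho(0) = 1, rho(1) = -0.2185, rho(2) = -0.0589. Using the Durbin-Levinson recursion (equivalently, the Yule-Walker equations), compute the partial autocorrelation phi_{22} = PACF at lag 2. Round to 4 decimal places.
\phi_{22} = -0.1120

The PACF at lag k is phi_{kk}, the last component of the solution
to the Yule-Walker system G_k phi = r_k where
  (G_k)_{ij} = rho(|i - j|), (r_k)_i = rho(i), i,j = 1..k.
Equivalently, Durbin-Levinson gives phi_{kk} iteratively:
  phi_{11} = rho(1)
  phi_{kk} = [rho(k) - sum_{j=1..k-1} phi_{k-1,j} rho(k-j)]
            / [1 - sum_{j=1..k-1} phi_{k-1,j} rho(j)],
  phi_{k,j} = phi_{k-1,j} - phi_{kk} phi_{k-1,k-j},  j = 1..k-1.
Step k = 1:
  phi_11 = rho(1) = -0.2185.
Step k = 2:
  phi_22 = [rho(2) - phi_11 rho(1)] / [1 - phi_11 rho(1)] = [-0.0589 - (-0.2185)(-0.2185)] / [1 - (-0.2185)(-0.2185)]
         = -0.10664225 / 0.95225775 = -0.112.
Therefore phi_{22} = -0.1120.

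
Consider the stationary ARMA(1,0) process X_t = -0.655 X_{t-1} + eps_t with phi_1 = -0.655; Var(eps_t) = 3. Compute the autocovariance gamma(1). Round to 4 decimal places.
\gamma(1) = -3.4415

Multiply the model equation by X_{t-k} and take expectations. With theta_0 = psi_0 = 1 and psi_j the MA(infinity) weights, this gives
  gamma(k) - sum_i phi_i gamma(k-i) = c_k,
  c_k = sigma^2 * sum_{j=k..q} theta_j psi_{j-k}   (c_k = 0 for k > q),
using gamma(-m) = gamma(m).
Pure AR (q = 0): c_0 = sigma^2 = 3, c_k = 0 for k >= 1.
Equations for k = 0 and k = 1 (AR order 1):
  gamma(0) = phi_1 gamma(1) + c_0
  gamma(1) = phi_1 gamma(0) + c_1
Substituting the second into the first: gamma(0) (1 - phi_1^2) = c_0 + phi_1 c_1, so
  gamma(0) = c_0 / (1 - phi_1^2) = 3 / (1 - (-0.655)^2) = 3 / 0.570975 = 5.25417.
  gamma(1) = phi_1 gamma(0) = (-0.655)(5.25417) = -3.441482.
Therefore gamma(1) = -3.4415 (to 4 decimal places).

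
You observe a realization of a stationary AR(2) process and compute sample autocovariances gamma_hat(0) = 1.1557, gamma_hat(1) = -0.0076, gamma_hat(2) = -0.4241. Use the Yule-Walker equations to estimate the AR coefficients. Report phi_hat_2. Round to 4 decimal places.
\hat\phi_{2} = -0.3670

The Yule-Walker equations for an AR(p) process read, in matrix form,
  Gamma_p phi = r_p,   with   (Gamma_p)_{ij} = gamma(|i - j|),
                       (r_p)_i = gamma(i),   i,j = 1..p.
Substitute the sample gammas (Toeplitz matrix and right-hand side of size 2):
  Gamma_p = [[1.1557, -0.0076], [-0.0076, 1.1557]]
  r_p     = [-0.0076, -0.4241]
Written out:
  1.1557 phi_1 - 0.0076 phi_2 = -0.0076
  -0.0076 phi_1 + 1.1557 phi_2 = -0.4241
Solve by Cramer's rule:
  det = gamma(0)^2 - gamma(1)^2 = (1.1557)^2 - (-0.0076)^2 = 1.33564249 - 0.00005776 = 1.33558473
  phi_hat_1 = [gamma(1) gamma(0) - gamma(1) gamma(2)] / det = [(-0.0076)(1.1557) - (-0.0076)(-0.4241)] / 1.33558473 = -0.01200648 / 1.33558473 = -0.009
  phi_hat_2 = [gamma(0) gamma(2) - gamma(1)^2] / det = [(1.1557)(-0.4241) - (-0.0076)^2] / 1.33558473 = -0.49019013 / 1.33558473 = -0.367
So phi_hat = [-0.0090, -0.3670].
Therefore phi_hat_2 = -0.3670.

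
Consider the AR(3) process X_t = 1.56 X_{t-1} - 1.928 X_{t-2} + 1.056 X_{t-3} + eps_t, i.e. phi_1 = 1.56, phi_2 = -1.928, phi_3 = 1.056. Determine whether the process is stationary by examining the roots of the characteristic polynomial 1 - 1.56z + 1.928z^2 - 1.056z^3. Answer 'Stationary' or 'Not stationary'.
\text{Not stationary}

The AR(p) characteristic polynomial is P(z) = 1 - 1.56z + 1.928z^2 - 1.056z^3.
Stationarity requires all roots to lie outside the unit circle, i.e. |z| > 1 for every root.
Degree 3: look for a simple real root z0 first, then factor out (1 - z/z0) and solve the remaining quadratic.
Testing z0 = 1.25: P(1.25) = 1 + (-1.56)(1.25) + (1.928)(1.25)^2 + (-1.056)(1.25)^3
  = 1 + (-1.95) + (3.0125) + (-2.0625) = 0.  So z_0 = 1.25 is a root, |z_0| = 1.25.
Divide out the factor (1 - 0.8 z) = (1 - z/z0) (since 1/z0 = 0.8):
  P(z) = (1 - 0.8 z)(1 + (-0.76) z + (1.32) z^2)
  [check: z-coef -0.76 - (0.8) = -1.56; z^2-coef 1.32 - (0.8)(-0.76) = 1.928; z^3-coef -(0.8)(1.32) = -1.056.]
Remaining roots from the quadratic factor 1 + (-0.76) z + (1.32) z^2:
  Set 1 + (-0.76) z + (1.32) z^2 = 0, i.e. a z^2 + b z + c = 0 with a = 1.32, b = -0.76, c = 1.
  Discriminant D = b^2 - 4ac = (-0.76)^2 - 4*(1.32)*1 = 0.5776 - (5.28) = -4.7024.
  D < 0, so the roots are the complex-conjugate pair z = (-b +/- i sqrt(-D)) / (2a) = 0.2879 +/- 0.8214i.
  For a conjugate pair |z|^2 = z * conj(z) = (product of roots) = c/a = 1/(1.32) = 0.757576, so |z| = sqrt(0.757576) = 0.8704 for both roots.
Moduli of all roots: 1.2500, 0.8704, 0.8704.
All moduli strictly greater than 1? No.
Verdict: Not stationary.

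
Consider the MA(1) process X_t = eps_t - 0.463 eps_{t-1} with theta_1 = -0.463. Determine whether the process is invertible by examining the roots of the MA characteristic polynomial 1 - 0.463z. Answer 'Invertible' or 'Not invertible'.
\text{Invertible}

The MA(q) characteristic polynomial is P(z) = 1 - 0.463z.
Invertibility requires all roots to lie outside the unit circle, i.e. |z| > 1 for every root.
This is linear in z: 1 + (-0.463) z = 0  =>  z = -1/(-0.463) = 2.159827,  |z| = 2.159827.
Moduli of all roots: 2.1598.
All moduli strictly greater than 1? Yes.
Verdict: Invertible.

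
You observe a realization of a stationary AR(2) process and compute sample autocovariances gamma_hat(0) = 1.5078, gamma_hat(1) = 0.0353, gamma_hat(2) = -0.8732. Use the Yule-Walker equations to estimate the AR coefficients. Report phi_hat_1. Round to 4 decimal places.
\hat\phi_{1} = 0.0370

The Yule-Walker equations for an AR(p) process read, in matrix form,
  Gamma_p phi = r_p,   with   (Gamma_p)_{ij} = gamma(|i - j|),
                       (r_p)_i = gamma(i),   i,j = 1..p.
Substitute the sample gammas (Toeplitz matrix and right-hand side of size 2):
  Gamma_p = [[1.5078, 0.0353], [0.0353, 1.5078]]
  r_p     = [0.0353, -0.8732]
Written out:
  1.5078 phi_1 + 0.0353 phi_2 = 0.0353
  0.0353 phi_1 + 1.5078 phi_2 = -0.8732
Solve by Cramer's rule:
  det = gamma(0)^2 - gamma(1)^2 = (1.5078)^2 - (0.0353)^2 = 2.27346084 - 0.00124609 = 2.27221475
  phi_hat_1 = [gamma(1) gamma(0) - gamma(1) gamma(2)] / det = [(0.0353)(1.5078) - (0.0353)(-0.8732)] / 2.27221475 = 0.0840493 / 2.27221475 = 0.037
  phi_hat_2 = [gamma(0) gamma(2) - gamma(1)^2] / det = [(1.5078)(-0.8732) - (0.0353)^2] / 2.27221475 = -1.31785705 / 2.27221475 = -0.58
So phi_hat = [0.0370, -0.5800].
Therefore phi_hat_1 = 0.0370.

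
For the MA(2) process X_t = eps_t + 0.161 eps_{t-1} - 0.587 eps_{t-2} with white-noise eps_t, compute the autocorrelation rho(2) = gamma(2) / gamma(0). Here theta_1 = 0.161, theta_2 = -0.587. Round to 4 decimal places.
\rho(2) = -0.4283

For an MA(q) process with theta_0 = 1, the autocovariance is
  gamma(k) = sigma^2 * sum_{i=0..q-k} theta_i * theta_{i+k},
and rho(k) = gamma(k) / gamma(0). Sigma^2 cancels.
  numerator   = (1)*(-0.587) = -0.587.
  denominator = (1)^2 + (0.161)^2 + (-0.587)^2 = 1.37049.
  rho(2) = -0.587 / 1.37049 = -0.4283.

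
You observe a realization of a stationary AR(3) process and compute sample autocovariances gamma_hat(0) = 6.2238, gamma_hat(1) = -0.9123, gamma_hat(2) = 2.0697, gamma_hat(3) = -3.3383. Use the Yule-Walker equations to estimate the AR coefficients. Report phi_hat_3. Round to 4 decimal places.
\hat\phi_{3} = -0.5190

The Yule-Walker equations for an AR(p) process read, in matrix form,
  Gamma_p phi = r_p,   with   (Gamma_p)_{ij} = gamma(|i - j|),
                       (r_p)_i = gamma(i),   i,j = 1..p.
Substitute the sample gammas (Toeplitz matrix and right-hand side of size 3):
  Gamma_p = [[6.2238, -0.9123, 2.0697], [-0.9123, 6.2238, -0.9123], [2.0697, -0.9123, 6.2238]]
  r_p     = [-0.9123, 2.0697, -3.3383]
Written out (R1..R3):
  (R1) 6.2238 phi_1 - 0.9123 phi_2 + 2.0697 phi_3 = -0.9123
  (R2) -0.9123 phi_1 + 6.2238 phi_2 - 0.9123 phi_3 = 2.0697
  (R3) 2.0697 phi_1 - 0.9123 phi_2 + 6.2238 phi_3 = -3.3383
Gaussian elimination:
  R2 <- R2 - (-0.9123/6.2238) R1 = R2 - (-0.146582) R1:  6.090073 phi_2 - 0.608918 phi_3 = 1.935973
  R3 <- R3 - (2.0697/6.2238) R1 = R3 - (0.332546) R1:  -0.608918 phi_2 + 5.535529 phi_3 = -3.034918
  R3 <- R3 - (-0.608918/6.090073) R2 = R3 - (-0.099985) R2:  5.474647 phi_3 = -2.841349
Back-substitution:
  phi_hat_3 = -2.841349 / 5.474647 = -0.519001
  phi_hat_2 = (1.935973 - (-0.608918)(-0.519001)) / 6.090073 = 0.265997
  phi_hat_1 = (-0.9123 - (-0.9123)(0.265997) - (2.0697)(-0.519001)) / 6.2238 = 0.065
So phi_hat = [0.0650, 0.2660, -0.5190].
Therefore phi_hat_3 = -0.5190.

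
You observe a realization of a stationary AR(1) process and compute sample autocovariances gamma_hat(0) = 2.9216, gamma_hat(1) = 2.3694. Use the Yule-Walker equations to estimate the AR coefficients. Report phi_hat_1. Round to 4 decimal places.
\hat\phi_{1} = 0.8110

The Yule-Walker equations for an AR(p) process read, in matrix form,
  Gamma_p phi = r_p,   with   (Gamma_p)_{ij} = gamma(|i - j|),
                       (r_p)_i = gamma(i),   i,j = 1..p.
Substitute the sample gammas (Toeplitz matrix and right-hand side of size 1):
  Gamma_p = [[2.9216]]
  r_p     = [2.3694]
With p = 1 this is the single equation gamma(0) phi_1 = gamma(1):
  phi_hat_1 = gamma(1) / gamma(0) = 2.3694 / 2.9216 = 0.8110.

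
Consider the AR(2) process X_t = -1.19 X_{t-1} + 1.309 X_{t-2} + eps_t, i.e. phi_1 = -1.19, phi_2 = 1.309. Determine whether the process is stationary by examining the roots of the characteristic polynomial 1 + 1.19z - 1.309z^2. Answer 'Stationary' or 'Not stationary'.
\text{Not stationary}

The AR(p) characteristic polynomial is P(z) = 1 + 1.19z - 1.309z^2.
Stationarity requires all roots to lie outside the unit circle, i.e. |z| > 1 for every root.
Set 1 + (1.19) z + (-1.309) z^2 = 0, i.e. a z^2 + b z + c = 0 with a = -1.309, b = 1.19, c = 1.
Discriminant D = b^2 - 4ac = (1.19)^2 - 4*(-1.309)*1 = 1.4161 - (-5.236) = 6.6521.
D >= 0, so the roots are real: z = (-b +/- sqrt(D)) / (2a) = (-1.19 +/- 2.579167) / (-2.618).
  z_1 = (-1.19 + 2.579167) / (-2.618) = -0.5306,   |z_1| = 0.5306.
  z_2 = (-1.19 - 2.579167) / (-2.618) = 1.4397,   |z_2| = 1.4397.
Moduli of all roots: 0.5306, 1.4397.
All moduli strictly greater than 1? No.
Verdict: Not stationary.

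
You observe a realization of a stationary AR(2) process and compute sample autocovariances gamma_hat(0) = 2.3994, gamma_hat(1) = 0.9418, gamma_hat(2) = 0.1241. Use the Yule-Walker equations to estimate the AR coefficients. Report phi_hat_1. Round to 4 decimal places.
\hat\phi_{1} = 0.4400

The Yule-Walker equations for an AR(p) process read, in matrix form,
  Gamma_p phi = r_p,   with   (Gamma_p)_{ij} = gamma(|i - j|),
                       (r_p)_i = gamma(i),   i,j = 1..p.
Substitute the sample gammas (Toeplitz matrix and right-hand side of size 2):
  Gamma_p = [[2.3994, 0.9418], [0.9418, 2.3994]]
  r_p     = [0.9418, 0.1241]
Written out:
  2.3994 phi_1 + 0.9418 phi_2 = 0.9418
  0.9418 phi_1 + 2.3994 phi_2 = 0.1241
Solve by Cramer's rule:
  det = gamma(0)^2 - gamma(1)^2 = (2.3994)^2 - (0.9418)^2 = 5.75712036 - 0.88698724 = 4.87013312
  phi_hat_1 = [gamma(1) gamma(0) - gamma(1) gamma(2)] / det = [(0.9418)(2.3994) - (0.9418)(0.1241)] / 4.87013312 = 2.14287754 / 4.87013312 = 0.44
  phi_hat_2 = [gamma(0) gamma(2) - gamma(1)^2] / det = [(2.3994)(0.1241) - (0.9418)^2] / 4.87013312 = -0.5892217 / 4.87013312 = -0.121
So phi_hat = [0.4400, -0.1210].
Therefore phi_hat_1 = 0.4400.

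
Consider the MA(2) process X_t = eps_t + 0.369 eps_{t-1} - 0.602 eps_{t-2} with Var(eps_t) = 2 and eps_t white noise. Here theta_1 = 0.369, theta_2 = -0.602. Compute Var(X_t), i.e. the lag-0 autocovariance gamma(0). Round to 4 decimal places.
\gamma(0) = 2.9971

For an MA(q) process X_t = eps_t + sum_i theta_i eps_{t-i} with
Var(eps_t) = sigma^2, the variance is
  gamma(0) = sigma^2 * (1 + sum_i theta_i^2).
  sum_i theta_i^2 = (0.369)^2 + (-0.602)^2 = 0.136161 + 0.362404 = 0.498565.
  gamma(0) = 2 * (1 + 0.498565) = 2 * 1.498565 = 2.99713, which rounds to 2.9971.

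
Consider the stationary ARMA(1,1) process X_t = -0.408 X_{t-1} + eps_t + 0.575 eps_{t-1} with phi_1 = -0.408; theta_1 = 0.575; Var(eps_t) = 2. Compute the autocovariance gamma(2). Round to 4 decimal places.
\gamma(2) = -0.1251

Multiply the model equation by X_{t-k} and take expectations. With theta_0 = psi_0 = 1 and psi_j the MA(infinity) weights, this gives
  gamma(k) - sum_i phi_i gamma(k-i) = c_k,
  c_k = sigma^2 * sum_{j=k..q} theta_j psi_{j-k}   (c_k = 0 for k > q),
using gamma(-m) = gamma(m).
psi-weights needed (psi_j = theta_j + sum_i phi_i psi_{j-i}):
  psi_1 = theta_1 + phi_1 = 0.575 + (-0.408) = 0.167
Right-hand sides:
  c_0 = sigma^2 (1 + theta_1 psi_1) = 2 * (1 + (0.575)(0.167)) = 2 * 1.096025 = 2.19205
  c_1 = sigma^2 theta_1 = 2 * (0.575) = 1.15
  c_2 = 0
Equations for k = 0 and k = 1 (AR order 1):
  gamma(0) = phi_1 gamma(1) + c_0
  gamma(1) = phi_1 gamma(0) + c_1
Substituting the second into the first: gamma(0) (1 - phi_1^2) = c_0 + phi_1 c_1, so
  gamma(0) = (c_0 + phi_1 c_1) / (1 - phi_1^2) = (2.19205 + (-0.408)(1.15)) / (1 - (-0.408)^2) = 1.72285 / 0.833536 = 2.066917.
  gamma(1) = phi_1 gamma(0) + c_1 = (-0.408)(2.066917) + (1.15) = 0.306698.
For k = 2 (> q): gamma(2) = phi_1 gamma(1) = (-0.408)(0.306698) = -0.125133.
Therefore gamma(2) = -0.1251 (to 4 decimal places).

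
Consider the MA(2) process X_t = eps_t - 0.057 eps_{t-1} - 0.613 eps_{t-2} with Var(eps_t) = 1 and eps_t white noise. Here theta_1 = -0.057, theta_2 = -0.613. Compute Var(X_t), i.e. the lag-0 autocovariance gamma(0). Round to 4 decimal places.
\gamma(0) = 1.3790

For an MA(q) process X_t = eps_t + sum_i theta_i eps_{t-i} with
Var(eps_t) = sigma^2, the variance is
  gamma(0) = sigma^2 * (1 + sum_i theta_i^2).
  sum_i theta_i^2 = (-0.057)^2 + (-0.613)^2 = 0.003249 + 0.375769 = 0.379018.
  gamma(0) = 1 * (1 + 0.379018) = 1 * 1.379018 = 1.379018, which rounds to 1.3790.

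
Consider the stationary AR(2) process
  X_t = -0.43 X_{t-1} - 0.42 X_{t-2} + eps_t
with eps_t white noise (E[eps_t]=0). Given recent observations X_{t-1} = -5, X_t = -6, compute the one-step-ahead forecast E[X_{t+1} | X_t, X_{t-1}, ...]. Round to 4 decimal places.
E[X_{t+1} \mid \mathcal F_t] = 4.6800

For an AR(p) model X_t = c + sum_i phi_i X_{t-i} + eps_t, the
one-step-ahead conditional mean is
  E[X_{t+1} | X_t, ...] = c + sum_i phi_i X_{t+1-i}.
Substitute known values:
  E[X_{t+1} | ...] = (-0.43) * (-6) + (-0.42) * (-5)
                   = 4.6800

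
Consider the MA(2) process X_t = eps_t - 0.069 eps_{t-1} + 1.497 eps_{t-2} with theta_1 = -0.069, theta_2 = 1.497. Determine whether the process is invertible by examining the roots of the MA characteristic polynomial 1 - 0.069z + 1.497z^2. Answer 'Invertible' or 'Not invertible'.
\text{Not invertible}

The MA(q) characteristic polynomial is P(z) = 1 - 0.069z + 1.497z^2.
Invertibility requires all roots to lie outside the unit circle, i.e. |z| > 1 for every root.
Set 1 + (-0.069) z + (1.497) z^2 = 0, i.e. a z^2 + b z + c = 0 with a = 1.497, b = -0.069, c = 1.
Discriminant D = b^2 - 4ac = (-0.069)^2 - 4*(1.497)*1 = 0.004761 - (5.988) = -5.983239.
D < 0, so the roots are the complex-conjugate pair z = (-b +/- i sqrt(-D)) / (2a) = 0.023 +/- 0.817i.
For a conjugate pair |z|^2 = z * conj(z) = (product of roots) = c/a = 1/(1.497) = 0.668003, so |z| = sqrt(0.668003) = 0.8173 for both roots.
Moduli of all roots: 0.8173, 0.8173.
All moduli strictly greater than 1? No.
Verdict: Not invertible.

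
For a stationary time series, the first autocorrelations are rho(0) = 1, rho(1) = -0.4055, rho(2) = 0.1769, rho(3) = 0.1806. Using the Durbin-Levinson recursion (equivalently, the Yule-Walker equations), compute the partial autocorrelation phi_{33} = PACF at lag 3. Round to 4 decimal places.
\phi_{33} = 0.3080

The PACF at lag k is phi_{kk}, the last component of the solution
to the Yule-Walker system G_k phi = r_k where
  (G_k)_{ij} = rho(|i - j|), (r_k)_i = rho(i), i,j = 1..k.
Equivalently, Durbin-Levinson gives phi_{kk} iteratively:
  phi_{11} = rho(1)
  phi_{kk} = [rho(k) - sum_{j=1..k-1} phi_{k-1,j} rho(k-j)]
            / [1 - sum_{j=1..k-1} phi_{k-1,j} rho(j)],
  phi_{k,j} = phi_{k-1,j} - phi_{kk} phi_{k-1,k-j},  j = 1..k-1.
Step k = 1:
  phi_11 = rho(1) = -0.4055.
Step k = 2:
  phi_22 = [rho(2) - phi_11 rho(1)] / [1 - phi_11 rho(1)] = [0.1769 - (-0.4055)(-0.4055)] / [1 - (-0.4055)(-0.4055)]
         = 0.01246975 / 0.83556975 = 0.014924.
  Update: phi_21 = phi_11 - phi_22 phi_11 = -0.4055 - (0.014924)(-0.4055) = -0.399448.
Step k = 3:
  phi_33 = [rho(3) - phi_21 rho(2) - phi_22 rho(1)] / [1 - phi_21 rho(1) - phi_22 rho(2)]
    numerator   = 0.1806 - (-0.399448)(0.1769) - (0.014924)(-0.4055) = 0.25731397
    denominator = 1 - (-0.399448)(-0.4055) - (0.014924)(0.1769) = 0.83538366
  phi_33 = 0.25731397 / 0.83538366 = 0.308.
Therefore phi_{33} = 0.3080.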